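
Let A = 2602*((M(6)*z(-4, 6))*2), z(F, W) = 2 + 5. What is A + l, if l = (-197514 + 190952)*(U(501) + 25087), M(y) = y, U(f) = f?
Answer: -167689888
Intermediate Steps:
z(F, W) = 7
l = -167908456 (l = (-197514 + 190952)*(501 + 25087) = -6562*25588 = -167908456)
A = 218568 (A = 2602*((6*7)*2) = 2602*(42*2) = 2602*84 = 218568)
A + l = 218568 - 167908456 = -167689888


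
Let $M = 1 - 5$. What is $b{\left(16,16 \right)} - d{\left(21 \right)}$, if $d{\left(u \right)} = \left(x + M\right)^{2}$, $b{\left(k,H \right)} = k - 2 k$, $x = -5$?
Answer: $-97$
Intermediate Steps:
$M = -4$
$b{\left(k,H \right)} = - k$
$d{\left(u \right)} = 81$ ($d{\left(u \right)} = \left(-5 - 4\right)^{2} = \left(-9\right)^{2} = 81$)
$b{\left(16,16 \right)} - d{\left(21 \right)} = \left(-1\right) 16 - 81 = -16 - 81 = -97$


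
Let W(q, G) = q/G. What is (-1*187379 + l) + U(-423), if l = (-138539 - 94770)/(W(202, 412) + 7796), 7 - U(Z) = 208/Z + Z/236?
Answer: -3338450780719715/17814606084 ≈ -1.8740e+5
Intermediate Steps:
U(Z) = 7 - 208/Z - Z/236 (U(Z) = 7 - (208/Z + Z/236) = 7 + (-208/Z - Z/236) = 7 - 208/Z - Z/236)
l = -48061654/1606077 (l = (-138539 - 94770)/(202/412 + 7796) = -233309/(202*(1/412) + 7796) = -233309/(101/206 + 7796) = -233309/1606077/206 = -233309*206/1606077 = -48061654/1606077 ≈ -29.925)
(-1*187379 + l) + U(-423) = (-1*187379 - 48061654/1606077) + (7 - 208/(-423) - 1/236*(-423)) = (-187379 - 48061654/1606077) + (7 - 208*(-1/423) + 423/236) = -300993163837/1606077 + (7 + 208/423 + 423/236) = -300993163837/1606077 + 926813/99828 = -3338450780719715/17814606084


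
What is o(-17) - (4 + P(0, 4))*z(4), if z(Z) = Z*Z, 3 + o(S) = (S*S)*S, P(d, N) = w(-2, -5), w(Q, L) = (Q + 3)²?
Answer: -4996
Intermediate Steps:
w(Q, L) = (3 + Q)²
P(d, N) = 1 (P(d, N) = (3 - 2)² = 1² = 1)
o(S) = -3 + S³ (o(S) = -3 + (S*S)*S = -3 + S²*S = -3 + S³)
z(Z) = Z²
o(-17) - (4 + P(0, 4))*z(4) = (-3 + (-17)³) - (4 + 1)*4² = (-3 - 4913) - 5*16 = -4916 - 1*80 = -4916 - 80 = -4996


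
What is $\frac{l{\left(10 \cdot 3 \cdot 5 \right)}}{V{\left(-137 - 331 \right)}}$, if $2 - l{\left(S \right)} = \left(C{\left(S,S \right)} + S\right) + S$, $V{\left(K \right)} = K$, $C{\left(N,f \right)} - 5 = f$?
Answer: $\frac{151}{156} \approx 0.96795$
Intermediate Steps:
$C{\left(N,f \right)} = 5 + f$
$l{\left(S \right)} = -3 - 3 S$ ($l{\left(S \right)} = 2 - \left(\left(\left(5 + S\right) + S\right) + S\right) = 2 - \left(\left(5 + 2 S\right) + S\right) = 2 - \left(5 + 3 S\right) = -3 - 3 S$)
$\frac{l{\left(10 \cdot 3 \cdot 5 \right)}}{V{\left(-137 - 331 \right)}} = \frac{-3 - 3 \cdot 10 \cdot 3 \cdot 5}{-137 - 331} = \frac{-3 - 3 \cdot 30 \cdot 5}{-468} = \left(-3 - 450\right) \left(- \frac{1}{468}\right) = \left(-453\right) \left(- \frac{1}{468}\right) = \frac{151}{156}$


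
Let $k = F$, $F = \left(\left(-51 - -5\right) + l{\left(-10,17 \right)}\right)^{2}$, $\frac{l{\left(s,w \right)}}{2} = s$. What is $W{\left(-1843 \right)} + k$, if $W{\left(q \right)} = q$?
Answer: $2513$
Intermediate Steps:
$l{\left(s,w \right)} = 2 s$
$F = 4356$ ($F = \left(\left(-51 - -5\right) + 2 \left(-10\right)\right)^{2} = \left(\left(-51 + 5\right) - 20\right)^{2} = \left(-46 - 20\right)^{2} = \left(-66\right)^{2} = 4356$)
$k = 4356$
$W{\left(-1843 \right)} + k = -1843 + 4356 = 2513$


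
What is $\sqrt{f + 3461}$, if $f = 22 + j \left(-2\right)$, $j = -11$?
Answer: $\sqrt{3505} \approx 59.203$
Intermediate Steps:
$f = 44$ ($f = 22 - -22 = 22 + 22 = 44$)
$\sqrt{f + 3461} = \sqrt{44 + 3461} = \sqrt{3505}$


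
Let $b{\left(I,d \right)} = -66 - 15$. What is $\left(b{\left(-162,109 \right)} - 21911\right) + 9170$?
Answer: $-12822$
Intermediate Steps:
$b{\left(I,d \right)} = -81$
$\left(b{\left(-162,109 \right)} - 21911\right) + 9170 = \left(-81 - 21911\right) + 9170 = -21992 + 9170 = -12822$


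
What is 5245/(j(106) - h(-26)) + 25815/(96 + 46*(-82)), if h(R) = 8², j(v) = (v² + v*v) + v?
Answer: -280959145/41380732 ≈ -6.7896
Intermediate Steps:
j(v) = v + 2*v² (j(v) = (v² + v²) + v = 2*v² + v = v + 2*v²)
h(R) = 64
5245/(j(106) - h(-26)) + 25815/(96 + 46*(-82)) = 5245/(106*(1 + 2*106) - 1*64) + 25815/(96 + 46*(-82)) = 5245/(106*(1 + 212) - 64) + 25815/(96 - 3772) = 5245/(106*213 - 64) + 25815/(-3676) = 5245/(22578 - 64) + 25815*(-1/3676) = 5245/22514 - 25815/3676 = -280959145/41380732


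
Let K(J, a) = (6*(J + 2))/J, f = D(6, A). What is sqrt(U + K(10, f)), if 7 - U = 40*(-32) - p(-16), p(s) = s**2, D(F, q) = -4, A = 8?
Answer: sqrt(38755)/5 ≈ 39.373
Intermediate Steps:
f = -4
K(J, a) = (12 + 6*J)/J (K(J, a) = (6*(2 + J))/J = (12 + 6*J)/J)
U = 1543 (U = 7 - (40*(-32) - 1*(-16)**2) = 7 - (-1280 - 1*256) = 7 - (-1280 - 256) = 7 - 1*(-1536) = 7 + 1536 = 1543)
sqrt(U + K(10, f)) = sqrt(1543 + (6 + 12/10)) = sqrt(1543 + (6 + 12*(1/10))) = sqrt(1543 + (6 + 6/5)) = sqrt(1543 + 36/5) = sqrt(7751/5) = sqrt(38755)/5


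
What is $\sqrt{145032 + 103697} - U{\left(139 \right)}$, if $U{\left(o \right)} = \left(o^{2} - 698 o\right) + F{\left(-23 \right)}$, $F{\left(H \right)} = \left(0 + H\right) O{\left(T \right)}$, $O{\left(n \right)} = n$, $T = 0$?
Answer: $77701 + 19 \sqrt{689} \approx 78200.0$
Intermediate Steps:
$F{\left(H \right)} = 0$ ($F{\left(H \right)} = \left(0 + H\right) 0 = H 0 = 0$)
$U{\left(o \right)} = o^{2} - 698 o$ ($U{\left(o \right)} = \left(o^{2} - 698 o\right) + 0 = o^{2} - 698 o$)
$\sqrt{145032 + 103697} - U{\left(139 \right)} = \sqrt{145032 + 103697} - 139 \left(-698 + 139\right) = \sqrt{248729} - 139 \left(-559\right) = 19 \sqrt{689} - -77701 = 19 \sqrt{689} + 77701 = 77701 + 19 \sqrt{689}$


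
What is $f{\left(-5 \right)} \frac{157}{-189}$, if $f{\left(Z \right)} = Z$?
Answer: $\frac{785}{189} \approx 4.1534$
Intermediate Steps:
$f{\left(-5 \right)} \frac{157}{-189} = - 5 \frac{157}{-189} = - 5 \cdot 157 \left(- \frac{1}{189}\right) = \left(-5\right) \left(- \frac{157}{189}\right) = \frac{785}{189}$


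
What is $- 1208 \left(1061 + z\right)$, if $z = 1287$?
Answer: $-2836384$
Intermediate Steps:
$- 1208 \left(1061 + z\right) = - 1208 \left(1061 + 1287\right) = \left(-1208\right) 2348 = -2836384$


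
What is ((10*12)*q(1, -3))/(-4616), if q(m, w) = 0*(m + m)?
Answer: 0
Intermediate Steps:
q(m, w) = 0 (q(m, w) = 0*(2*m) = 0)
((10*12)*q(1, -3))/(-4616) = ((10*12)*0)/(-4616) = (120*0)*(-1/4616) = 0*(-1/4616) = 0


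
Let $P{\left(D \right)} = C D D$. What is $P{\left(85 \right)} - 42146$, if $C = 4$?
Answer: $-13246$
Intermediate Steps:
$P{\left(D \right)} = 4 D^{2}$ ($P{\left(D \right)} = 4 D D = 4 D^{2}$)
$P{\left(85 \right)} - 42146 = 4 \cdot 85^{2} - 42146 = 4 \cdot 7225 - 42146 = 28900 - 42146 = -13246$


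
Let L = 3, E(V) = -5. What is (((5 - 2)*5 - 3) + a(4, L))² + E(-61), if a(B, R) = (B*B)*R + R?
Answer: 3964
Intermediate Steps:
a(B, R) = R + R*B² (a(B, R) = B²*R + R = R*B² + R = R + R*B²)
(((5 - 2)*5 - 3) + a(4, L))² + E(-61) = (((5 - 2)*5 - 3) + 3*(1 + 4²))² - 5 = ((3*5 - 3) + 3*(1 + 16))² - 5 = ((15 - 3) + 3*17)² - 5 = (12 + 51)² - 5 = 63² - 5 = 3969 - 5 = 3964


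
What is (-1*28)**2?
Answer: 784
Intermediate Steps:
(-1*28)**2 = (-28)**2 = 784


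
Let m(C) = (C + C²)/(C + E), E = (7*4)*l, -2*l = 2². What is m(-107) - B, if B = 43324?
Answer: -7073154/163 ≈ -43394.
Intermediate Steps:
l = -2 (l = -½*2² = -½*4 = -2)
E = -56 (E = (7*4)*(-2) = 28*(-2) = -56)
m(C) = (C + C²)/(-56 + C) (m(C) = (C + C²)/(C - 56) = (C + C²)/(-56 + C))
m(-107) - B = -107*(1 - 107)/(-56 - 107) - 1*43324 = -107*(-106)/(-163) - 43324 = -107*(-1/163)*(-106) - 43324 = -11342/163 - 43324 = -7073154/163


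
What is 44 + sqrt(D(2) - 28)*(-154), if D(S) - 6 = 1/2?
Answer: 44 - 77*I*sqrt(86) ≈ 44.0 - 714.07*I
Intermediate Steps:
D(S) = 13/2 (D(S) = 6 + 1/2 = 13/2)
44 + sqrt(D(2) - 28)*(-154) = 44 + sqrt(13/2 - 28)*(-154) = 44 + sqrt(-43/2)*(-154) = 44 + (I*sqrt(86)/2)*(-154) = 44 - 77*I*sqrt(86)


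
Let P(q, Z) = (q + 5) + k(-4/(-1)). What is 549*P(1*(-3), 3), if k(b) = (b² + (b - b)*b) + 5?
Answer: 12627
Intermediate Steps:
k(b) = 5 + b² (k(b) = (b² + 0*b) + 5 = (b² + 0) + 5 = b² + 5 = 5 + b²)
P(q, Z) = 26 + q (P(q, Z) = (q + 5) + (5 + (-4/(-1))²) = (5 + q) + (5 + (-4*(-1))²) = (5 + q) + (5 + 4²) = (5 + q) + (5 + 16) = (5 + q) + 21 = 26 + q)
549*P(1*(-3), 3) = 549*(26 + 1*(-3)) = 549*(26 - 3) = 549*23 = 12627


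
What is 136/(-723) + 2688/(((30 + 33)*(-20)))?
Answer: -8392/3615 ≈ -2.3214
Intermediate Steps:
136/(-723) + 2688/(((30 + 33)*(-20))) = 136*(-1/723) + 2688/((63*(-20))) = -136/723 + 2688/(-1260) = -136/723 + 2688*(-1/1260) = -136/723 - 32/15 = -8392/3615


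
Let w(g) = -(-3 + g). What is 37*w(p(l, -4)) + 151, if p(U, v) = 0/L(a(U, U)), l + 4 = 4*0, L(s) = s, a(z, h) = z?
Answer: 262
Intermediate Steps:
l = -4 (l = -4 + 4*0 = -4 + 0 = -4)
p(U, v) = 0 (p(U, v) = 0/U = 0)
w(g) = 3 - g
37*w(p(l, -4)) + 151 = 37*(3 - 1*0) + 151 = 37*(3 + 0) + 151 = 37*3 + 151 = 111 + 151 = 262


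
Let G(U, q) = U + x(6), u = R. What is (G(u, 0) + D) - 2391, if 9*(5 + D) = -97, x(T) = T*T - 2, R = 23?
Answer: -21148/9 ≈ -2349.8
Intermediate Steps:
x(T) = -2 + T² (x(T) = T² - 2 = -2 + T²)
D = -142/9 (D = -5 + (⅑)*(-97) = -5 - 97/9 = -142/9 ≈ -15.778)
u = 23
G(U, q) = 34 + U (G(U, q) = U + (-2 + 6²) = U + (-2 + 36) = U + 34 = 34 + U)
(G(u, 0) + D) - 2391 = ((34 + 23) - 142/9) - 2391 = (57 - 142/9) - 2391 = 371/9 - 2391 = -21148/9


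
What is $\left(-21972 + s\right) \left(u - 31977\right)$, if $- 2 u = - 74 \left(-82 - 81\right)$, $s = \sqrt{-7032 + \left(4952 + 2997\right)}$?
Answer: $835111776 - 38008 \sqrt{917} \approx 8.3396 \cdot 10^{8}$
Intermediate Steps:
$s = \sqrt{917}$ ($s = \sqrt{-7032 + 7949} = \sqrt{917} \approx 30.282$)
$u = -6031$ ($u = - \frac{\left(-74\right) \left(-82 - 81\right)}{2} = - \frac{\left(-74\right) \left(-163\right)}{2} = \left(- \frac{1}{2}\right) 12062 = -6031$)
$\left(-21972 + s\right) \left(u - 31977\right) = \left(-21972 + \sqrt{917}\right) \left(-6031 - 31977\right) = \left(-21972 + \sqrt{917}\right) \left(-38008\right) = 835111776 - 38008 \sqrt{917}$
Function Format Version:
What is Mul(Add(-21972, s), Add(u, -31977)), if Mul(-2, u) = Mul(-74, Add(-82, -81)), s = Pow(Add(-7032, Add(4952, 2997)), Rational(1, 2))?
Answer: Add(835111776, Mul(-38008, Pow(917, Rational(1, 2)))) ≈ 8.3396e+8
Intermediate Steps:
s = Pow(917, Rational(1, 2)) (s = Pow(Add(-7032, 7949), Rational(1, 2)) = Pow(917, Rational(1, 2)) ≈ 30.282)
u = -6031 (u = Mul(Rational(-1, 2), Mul(-74, Add(-82, -81))) = Mul(Rational(-1, 2), Mul(-74, -163)) = Mul(Rational(-1, 2), 12062) = -6031)
Mul(Add(-21972, s), Add(u, -31977)) = Mul(Add(-21972, Pow(917, Rational(1, 2))), Add(-6031, -31977)) = Mul(Add(-21972, Pow(917, Rational(1, 2))), -38008) = Add(835111776, Mul(-38008, Pow(917, Rational(1, 2))))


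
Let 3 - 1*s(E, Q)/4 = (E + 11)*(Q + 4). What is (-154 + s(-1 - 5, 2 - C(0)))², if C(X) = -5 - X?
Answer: 131044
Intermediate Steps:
s(E, Q) = 12 - 4*(4 + Q)*(11 + E) (s(E, Q) = 12 - 4*(E + 11)*(Q + 4) = 12 - 4*(11 + E)*(4 + Q) = 12 - 4*(4 + Q)*(11 + E))
(-154 + s(-1 - 5, 2 - C(0)))² = (-154 + (-164 - 44*(2 - (-5 - 1*0)) - 16*(-1 - 5) - 4*(-1 - 5)*(2 - (-5 - 1*0))))² = (-154 + (-164 - 44*(2 - (-5 + 0)) - 16*(-6) - 4*(-6)*(2 - (-5 + 0))))² = (-154 + (-164 - 44*(2 - 1*(-5)) + 96 - 4*(-6)*(2 - 1*(-5))))² = (-154 + (-164 - 44*(2 + 5) + 96 - 4*(-6)*(2 + 5)))² = (-154 + (-164 - 44*7 + 96 - 4*(-6)*7))² = (-154 + (-164 - 308 + 96 + 168))² = (-154 - 208)² = (-362)² = 131044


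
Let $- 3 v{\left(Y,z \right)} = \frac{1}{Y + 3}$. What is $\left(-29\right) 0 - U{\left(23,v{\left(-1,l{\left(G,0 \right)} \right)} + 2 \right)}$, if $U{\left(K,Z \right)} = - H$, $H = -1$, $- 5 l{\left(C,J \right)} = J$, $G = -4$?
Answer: $-1$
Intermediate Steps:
$l{\left(C,J \right)} = - \frac{J}{5}$
$v{\left(Y,z \right)} = - \frac{1}{3 \left(3 + Y\right)}$ ($v{\left(Y,z \right)} = - \frac{1}{3 \left(Y + 3\right)} = - \frac{1}{3 \left(3 + Y\right)}$)
$U{\left(K,Z \right)} = 1$ ($U{\left(K,Z \right)} = \left(-1\right) \left(-1\right) = 1$)
$\left(-29\right) 0 - U{\left(23,v{\left(-1,l{\left(G,0 \right)} \right)} + 2 \right)} = \left(-29\right) 0 - 1 = 0 - 1 = -1$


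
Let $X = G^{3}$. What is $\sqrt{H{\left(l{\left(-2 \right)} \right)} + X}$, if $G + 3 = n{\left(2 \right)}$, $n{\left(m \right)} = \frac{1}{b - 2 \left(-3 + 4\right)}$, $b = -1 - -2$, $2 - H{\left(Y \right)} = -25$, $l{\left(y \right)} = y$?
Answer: $i \sqrt{37} \approx 6.0828 i$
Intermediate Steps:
$H{\left(Y \right)} = 27$ ($H{\left(Y \right)} = 2 - -25 = 2 + 25 = 27$)
$b = 1$ ($b = -1 + 2 = 1$)
$n{\left(m \right)} = -1$ ($n{\left(m \right)} = \frac{1}{1 - 2 \left(-3 + 4\right)} = \frac{1}{1 - 2} = \frac{1}{-1} = -1$)
$G = -4$ ($G = -3 - 1 = -4$)
$X = -64$ ($X = \left(-4\right)^{3} = -64$)
$\sqrt{H{\left(l{\left(-2 \right)} \right)} + X} = \sqrt{27 - 64} = \sqrt{-37} = i \sqrt{37}$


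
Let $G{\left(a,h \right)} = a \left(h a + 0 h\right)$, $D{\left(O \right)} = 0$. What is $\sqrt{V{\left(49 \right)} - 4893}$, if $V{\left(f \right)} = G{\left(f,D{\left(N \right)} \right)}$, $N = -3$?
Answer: $i \sqrt{4893} \approx 69.95 i$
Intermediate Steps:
$G{\left(a,h \right)} = h a^{2}$ ($G{\left(a,h \right)} = a \left(a h + 0\right) = a a h = h a^{2}$)
$V{\left(f \right)} = 0$ ($V{\left(f \right)} = 0 f^{2} = 0$)
$\sqrt{V{\left(49 \right)} - 4893} = \sqrt{0 - 4893} = \sqrt{-4893} = i \sqrt{4893}$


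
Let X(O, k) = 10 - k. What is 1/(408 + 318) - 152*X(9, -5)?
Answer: -1655279/726 ≈ -2280.0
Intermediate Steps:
1/(408 + 318) - 152*X(9, -5) = 1/(408 + 318) - 152*(10 - 1*(-5)) = 1/726 - 152*(10 + 5) = 1/726 - 152*15 = 1/726 - 2280 = -1655279/726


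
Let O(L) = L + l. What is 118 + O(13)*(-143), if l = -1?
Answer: -1598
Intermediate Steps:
O(L) = -1 + L (O(L) = L - 1 = -1 + L)
118 + O(13)*(-143) = 118 + (-1 + 13)*(-143) = 118 + 12*(-143) = 118 - 1716 = -1598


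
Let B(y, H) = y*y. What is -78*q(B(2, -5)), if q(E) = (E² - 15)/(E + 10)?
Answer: -39/7 ≈ -5.5714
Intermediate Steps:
B(y, H) = y²
q(E) = (-15 + E²)/(10 + E)
-78*q(B(2, -5)) = -78*(-15 + (2²)²)/(10 + 2²) = -78*(-15 + 4²)/(10 + 4) = -78*(-15 + 16)/14 = -39/7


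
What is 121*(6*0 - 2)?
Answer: -242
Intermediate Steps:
121*(6*0 - 2) = 121*(0 - 2) = 121*(-2) = -242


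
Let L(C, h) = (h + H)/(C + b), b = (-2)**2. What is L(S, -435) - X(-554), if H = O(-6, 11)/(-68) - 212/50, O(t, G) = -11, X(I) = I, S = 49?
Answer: 49168967/90100 ≈ 545.72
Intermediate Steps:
b = 4
H = -6933/1700 (H = -11/(-68) - 212/50 = -11*(-1/68) - 212*1/50 = 11/68 - 106/25 = -6933/1700 ≈ -4.0782)
L(C, h) = (-6933/1700 + h)/(4 + C) (L(C, h) = (h - 6933/1700)/(C + 4) = (-6933/1700 + h)/(4 + C))
L(S, -435) - X(-554) = (-6933/1700 - 435)/(4 + 49) - 1*(-554) = -746433/1700/53 + 554 = (1/53)*(-746433/1700) + 554 = -746433/90100 + 554 = 49168967/90100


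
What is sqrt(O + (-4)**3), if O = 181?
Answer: 3*sqrt(13) ≈ 10.817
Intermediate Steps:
sqrt(O + (-4)**3) = sqrt(181 + (-4)**3) = sqrt(181 - 64) = sqrt(117) = 3*sqrt(13)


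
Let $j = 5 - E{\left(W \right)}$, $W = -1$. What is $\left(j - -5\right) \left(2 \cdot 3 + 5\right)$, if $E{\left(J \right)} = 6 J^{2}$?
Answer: $44$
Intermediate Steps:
$j = -1$ ($j = 5 - 6 \left(-1\right)^{2} = 5 - 6 \cdot 1 = 5 - 6 = -1$)
$\left(j - -5\right) \left(2 \cdot 3 + 5\right) = \left(-1 - -5\right) \left(2 \cdot 3 + 5\right) = \left(-1 + 5\right) \left(6 + 5\right) = 4 \cdot 11 = 44$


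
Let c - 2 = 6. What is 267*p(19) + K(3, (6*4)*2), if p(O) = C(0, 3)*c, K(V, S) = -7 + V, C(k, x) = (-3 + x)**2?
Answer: -4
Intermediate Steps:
c = 8 (c = 2 + 6 = 8)
p(O) = 0 (p(O) = (-3 + 3)**2*8 = 0**2*8 = 0*8 = 0)
267*p(19) + K(3, (6*4)*2) = 267*0 + (-7 + 3) = 0 - 4 = -4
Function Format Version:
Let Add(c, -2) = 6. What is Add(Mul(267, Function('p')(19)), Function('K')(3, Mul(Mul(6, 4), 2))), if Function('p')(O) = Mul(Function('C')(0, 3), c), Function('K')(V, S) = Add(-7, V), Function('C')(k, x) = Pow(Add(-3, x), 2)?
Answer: -4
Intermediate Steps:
c = 8 (c = Add(2, 6) = 8)
Function('p')(O) = 0 (Function('p')(O) = Mul(Pow(Add(-3, 3), 2), 8) = Mul(Pow(0, 2), 8) = Mul(0, 8) = 0)
Add(Mul(267, Function('p')(19)), Function('K')(3, Mul(Mul(6, 4), 2))) = Add(Mul(267, 0), Add(-7, 3)) = Add(0, -4) = -4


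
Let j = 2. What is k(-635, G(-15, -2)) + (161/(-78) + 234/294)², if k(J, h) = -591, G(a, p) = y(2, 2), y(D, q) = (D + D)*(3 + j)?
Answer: -8609647835/14607684 ≈ -589.39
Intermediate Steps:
y(D, q) = 10*D (y(D, q) = (D + D)*(3 + 2) = (2*D)*5 = 10*D)
G(a, p) = 20 (G(a, p) = 10*2 = 20)
k(-635, G(-15, -2)) + (161/(-78) + 234/294)² = -591 + (161/(-78) + 234/294)² = -591 + (161*(-1/78) + 234*(1/294))² = -591 + (-161/78 + 39/49)² = -591 + (-4847/3822)² = -591 + 23493409/14607684 = -8609647835/14607684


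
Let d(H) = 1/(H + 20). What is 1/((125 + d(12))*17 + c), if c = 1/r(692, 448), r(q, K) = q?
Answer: 5536/11766949 ≈ 0.00047047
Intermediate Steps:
d(H) = 1/(20 + H)
c = 1/692 ≈ 0.0014451
1/((125 + d(12))*17 + c) = 1/((125 + 1/(20 + 12))*17 + 1/692) = 1/((125 + 1/32)*17 + 1/692) = 1/((4001/32)*17 + 1/692) = 1/(68017/32 + 1/692) = 1/(11766949/5536) = 5536/11766949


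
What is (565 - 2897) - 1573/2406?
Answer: -5612365/2406 ≈ -2332.7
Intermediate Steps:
(565 - 2897) - 1573/2406 = -2332 - 1573*1/2406 = -2332 - 1573/2406 = -5612365/2406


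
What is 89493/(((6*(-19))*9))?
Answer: -29831/342 ≈ -87.225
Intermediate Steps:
89493/(((6*(-19))*9)) = 89493/((-114*9)) = 89493/(-1026) = 89493*(-1/1026) = -29831/342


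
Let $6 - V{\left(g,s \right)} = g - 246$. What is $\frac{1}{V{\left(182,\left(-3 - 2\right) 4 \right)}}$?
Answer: $\frac{1}{70} \approx 0.014286$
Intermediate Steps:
$V{\left(g,s \right)} = 252 - g$ ($V{\left(g,s \right)} = 6 - \left(g - 246\right) = 6 - \left(-246 + g\right) = 252 - g$)
$\frac{1}{V{\left(182,\left(-3 - 2\right) 4 \right)}} = \frac{1}{252 - 182} = \frac{1}{70}$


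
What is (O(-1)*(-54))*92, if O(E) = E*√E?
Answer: 4968*I ≈ 4968.0*I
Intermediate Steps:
O(E) = E^(3/2)
(O(-1)*(-54))*92 = ((-1)^(3/2)*(-54))*92 = (-I*(-54))*92 = (54*I)*92 = 4968*I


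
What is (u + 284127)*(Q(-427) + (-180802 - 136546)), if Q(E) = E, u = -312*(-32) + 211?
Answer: -93528173550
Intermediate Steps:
u = 10195 (u = 9984 + 211 = 10195)
(u + 284127)*(Q(-427) + (-180802 - 136546)) = (10195 + 284127)*(-427 + (-180802 - 136546)) = 294322*(-427 - 317348) = 294322*(-317775) = -93528173550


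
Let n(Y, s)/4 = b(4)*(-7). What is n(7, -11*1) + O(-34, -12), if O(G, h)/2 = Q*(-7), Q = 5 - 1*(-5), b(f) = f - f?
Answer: -140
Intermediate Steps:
b(f) = 0
Q = 10 (Q = 5 + 5 = 10)
n(Y, s) = 0 (n(Y, s) = 4*(0*(-7)) = 4*0 = 0)
O(G, h) = -140 (O(G, h) = 2*(10*(-7)) = 2*(-70) = -140)
n(7, -11*1) + O(-34, -12) = 0 - 140 = -140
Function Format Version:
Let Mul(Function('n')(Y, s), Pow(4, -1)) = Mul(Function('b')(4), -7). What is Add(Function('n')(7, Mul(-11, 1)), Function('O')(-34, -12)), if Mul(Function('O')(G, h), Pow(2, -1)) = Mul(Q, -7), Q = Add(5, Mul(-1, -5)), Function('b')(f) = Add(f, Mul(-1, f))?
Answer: -140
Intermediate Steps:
Function('b')(f) = 0
Q = 10 (Q = Add(5, 5) = 10)
Function('n')(Y, s) = 0 (Function('n')(Y, s) = Mul(4, Mul(0, -7)) = Mul(4, 0) = 0)
Function('O')(G, h) = -140 (Function('O')(G, h) = Mul(2, Mul(10, -7)) = Mul(2, -70) = -140)
Add(Function('n')(7, Mul(-11, 1)), Function('O')(-34, -12)) = Add(0, -140) = -140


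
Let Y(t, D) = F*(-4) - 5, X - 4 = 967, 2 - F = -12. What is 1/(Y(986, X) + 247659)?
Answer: 1/247598 ≈ 4.0388e-6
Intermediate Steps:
F = 14 (F = 2 - 1*(-12) = 2 + 12 = 14)
X = 971 (X = 4 + 967 = 971)
Y(t, D) = -61 (Y(t, D) = 14*(-4) - 5 = -56 - 5 = -61)
1/(Y(986, X) + 247659) = 1/(-61 + 247659) = 1/247598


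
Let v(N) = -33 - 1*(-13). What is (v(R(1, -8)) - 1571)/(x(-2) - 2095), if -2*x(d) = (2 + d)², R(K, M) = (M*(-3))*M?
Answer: 1591/2095 ≈ 0.75943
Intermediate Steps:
R(K, M) = -3*M² (R(K, M) = (-3*M)*M = -3*M²)
v(N) = -20 (v(N) = -33 + 13 = -20)
x(d) = -(2 + d)²/2
(v(R(1, -8)) - 1571)/(x(-2) - 2095) = (-20 - 1571)/(-(2 - 2)²/2 - 2095) = -1591/(-½*0² - 2095) = -1591/(-½*0 - 2095) = -1591/(0 - 2095) = -1591/(-2095) = -1591*(-1/2095) = 1591/2095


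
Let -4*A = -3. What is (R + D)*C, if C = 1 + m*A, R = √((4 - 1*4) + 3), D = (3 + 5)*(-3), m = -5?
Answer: 66 - 11*√3/4 ≈ 61.237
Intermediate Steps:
A = ¾ (A = -¼*(-3) = ¾ ≈ 0.75000)
D = -24 (D = 8*(-3) = -24)
R = √3 (R = √((4 - 4) + 3) = √(0 + 3) = √3 ≈ 1.7320)
C = -11/4 (C = 1 - 5*¾ = 1 - 15/4 = -11/4 ≈ -2.7500)
(R + D)*C = (√3 - 24)*(-11/4) = (-24 + √3)*(-11/4) = 66 - 11*√3/4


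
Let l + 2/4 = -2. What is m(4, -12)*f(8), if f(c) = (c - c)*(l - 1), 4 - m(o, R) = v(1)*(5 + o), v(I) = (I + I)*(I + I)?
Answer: 0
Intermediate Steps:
l = -5/2 (l = -1/2 - 2 = -5/2 ≈ -2.5000)
v(I) = 4*I**2 (v(I) = (2*I)*(2*I) = 4*I**2)
m(o, R) = -16 - 4*o (m(o, R) = 4 - 4*1**2*(5 + o) = 4 - 4*1*(5 + o) = 4 - 4*(5 + o) = 4 - (20 + 4*o) = 4 + (-20 - 4*o) = -16 - 4*o)
f(c) = 0 (f(c) = (c - c)*(-5/2 - 1) = 0*(-7/2) = 0)
m(4, -12)*f(8) = (-16 - 4*4)*0 = (-16 - 16)*0 = -32*0 = 0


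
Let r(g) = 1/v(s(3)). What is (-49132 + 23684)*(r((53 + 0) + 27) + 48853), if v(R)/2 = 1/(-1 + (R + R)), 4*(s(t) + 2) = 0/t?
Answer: -1243147524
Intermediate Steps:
s(t) = -2 (s(t) = -2 + (0/t)/4 = -2 + (¼)*0 = -2 + 0 = -2)
v(R) = 2/(-1 + 2*R) (v(R) = 2/(-1 + (R + R)) = 2/(-1 + 2*R))
r(g) = -5/2 (r(g) = 1/(2/(-1 + 2*(-2))) = 1/(2/(-1 - 4)) = 1/(2/(-5)) = 1/(2*(-⅕)) = 1/(-⅖) = -5/2)
(-49132 + 23684)*(r((53 + 0) + 27) + 48853) = (-49132 + 23684)*(-5/2 + 48853) = -25448*97701/2 = -1243147524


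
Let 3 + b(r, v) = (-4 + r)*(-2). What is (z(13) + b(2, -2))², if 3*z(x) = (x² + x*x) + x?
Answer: 13924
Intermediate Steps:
z(x) = x/3 + 2*x²/3 (z(x) = ((x² + x*x) + x)/3 = ((x² + x²) + x)/3 = (2*x² + x)/3 = (x + 2*x²)/3 = x/3 + 2*x²/3)
b(r, v) = 5 - 2*r (b(r, v) = -3 + (-4 + r)*(-2) = -3 + (8 - 2*r) = 5 - 2*r)
(z(13) + b(2, -2))² = ((⅓)*13*(1 + 2*13) + (5 - 2*2))² = ((⅓)*13*(1 + 26) + (5 - 4))² = ((⅓)*13*27 + 1)² = (117 + 1)² = 118² = 13924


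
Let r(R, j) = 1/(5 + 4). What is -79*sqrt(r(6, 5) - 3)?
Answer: -79*I*sqrt(26)/3 ≈ -134.27*I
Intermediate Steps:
r(R, j) = 1/9
-79*sqrt(r(6, 5) - 3) = -79*sqrt(1/9 - 3) = -79*I*sqrt(26)/3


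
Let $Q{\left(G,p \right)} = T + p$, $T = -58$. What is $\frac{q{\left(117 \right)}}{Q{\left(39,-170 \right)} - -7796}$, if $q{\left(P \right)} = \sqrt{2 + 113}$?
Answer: $\frac{\sqrt{115}}{7568} \approx 0.001417$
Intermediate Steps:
$Q{\left(G,p \right)} = -58 + p$
$q{\left(P \right)} = \sqrt{115}$
$\frac{q{\left(117 \right)}}{Q{\left(39,-170 \right)} - -7796} = \frac{\sqrt{115}}{\left(-58 - 170\right) - -7796} = \frac{\sqrt{115}}{-228 + 7796} = \frac{\sqrt{115}}{7568}$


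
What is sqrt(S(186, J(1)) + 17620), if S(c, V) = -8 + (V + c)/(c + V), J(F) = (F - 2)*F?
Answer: 3*sqrt(1957) ≈ 132.71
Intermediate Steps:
J(F) = F*(-2 + F) (J(F) = (-2 + F)*F = F*(-2 + F))
S(c, V) = -7 (S(c, V) = -8 + (V + c)/(V + c) = -8 + 1 = -7)
sqrt(S(186, J(1)) + 17620) = sqrt(-7 + 17620) = sqrt(17613) = 3*sqrt(1957)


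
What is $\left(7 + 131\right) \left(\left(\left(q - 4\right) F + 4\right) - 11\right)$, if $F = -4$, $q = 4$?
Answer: $-966$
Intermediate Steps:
$\left(7 + 131\right) \left(\left(\left(q - 4\right) F + 4\right) - 11\right) = \left(7 + 131\right) \left(\left(\left(4 - 4\right) \left(-4\right) + 4\right) - 11\right) = 138 \left(\left(0 \left(-4\right) + 4\right) - 11\right) = 138 \left(\left(0 + 4\right) - 11\right) = 138 \left(4 - 11\right) = 138 \left(-7\right) = -966$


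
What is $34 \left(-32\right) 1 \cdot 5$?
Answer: $-5440$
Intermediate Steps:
$34 \left(-32\right) 1 \cdot 5 = \left(-1088\right) 5 = -5440$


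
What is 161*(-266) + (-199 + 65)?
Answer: -42960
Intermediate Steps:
161*(-266) + (-199 + 65) = -42826 - 134 = -42960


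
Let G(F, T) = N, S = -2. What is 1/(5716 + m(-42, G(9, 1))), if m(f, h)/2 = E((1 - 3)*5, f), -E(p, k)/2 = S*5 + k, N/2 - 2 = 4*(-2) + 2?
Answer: 1/5924 ≈ 0.00016880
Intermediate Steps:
N = -8 (N = 4 + 2*(4*(-2) + 2) = 4 + 2*(-8 + 2) = 4 + 2*(-6) = 4 - 12 = -8)
G(F, T) = -8
E(p, k) = 20 - 2*k (E(p, k) = -2*(-2*5 + k) = -2*(-10 + k) = 20 - 2*k)
m(f, h) = 40 - 4*f (m(f, h) = 2*(20 - 2*f) = 40 - 4*f)
1/(5716 + m(-42, G(9, 1))) = 1/(5716 + (40 - 4*(-42))) = 1/(5716 + (40 + 168)) = 1/(5716 + 208) = 1/5924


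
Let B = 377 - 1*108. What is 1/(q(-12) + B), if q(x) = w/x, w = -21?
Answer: 4/1083 ≈ 0.0036934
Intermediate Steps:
q(x) = -21/x
B = 269 (B = 377 - 108 = 269)
1/(q(-12) + B) = 1/(-21/(-12) + 269) = 1/(-21*(-1/12) + 269) = 1/(7/4 + 269) = 1/(1083/4) = 4/1083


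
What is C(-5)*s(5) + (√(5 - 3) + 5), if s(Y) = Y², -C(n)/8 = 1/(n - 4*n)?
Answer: -25/3 + √2 ≈ -6.9191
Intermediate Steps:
C(n) = 8/(3*n) (C(n) = -8/(n - 4*n) = -8*(-1/(3*n)) = -(-8)/(3*n) = 8/(3*n))
C(-5)*s(5) + (√(5 - 3) + 5) = ((8/3)/(-5))*5² + (√(5 - 3) + 5) = ((8/3)*(-⅕))*25 + (√2 + 5) = -8/15*25 + (5 + √2) = -40/3 + (5 + √2) = -25/3 + √2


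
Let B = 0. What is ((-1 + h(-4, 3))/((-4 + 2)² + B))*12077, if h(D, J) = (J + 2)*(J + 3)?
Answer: 350233/4 ≈ 87558.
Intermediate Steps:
h(D, J) = (2 + J)*(3 + J)
((-1 + h(-4, 3))/((-4 + 2)² + B))*12077 = ((-1 + (6 + 3² + 5*3))/((-4 + 2)² + 0))*12077 = ((-1 + (6 + 9 + 15))/((-2)² + 0))*12077 = ((-1 + 30)/(4 + 0))*12077 = (29/4)*12077 = 350233/4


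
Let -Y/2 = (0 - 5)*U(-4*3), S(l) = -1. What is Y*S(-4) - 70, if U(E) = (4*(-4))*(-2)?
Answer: -390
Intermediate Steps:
U(E) = 32 (U(E) = -16*(-2) = 32)
Y = 320 (Y = -2*(0 - 5)*32 = -(-10)*32 = -2*(-160) = 320)
Y*S(-4) - 70 = 320*(-1) - 70 = -320 - 70 = -390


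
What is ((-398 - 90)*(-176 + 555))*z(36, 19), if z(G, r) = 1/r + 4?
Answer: -14241304/19 ≈ -7.4954e+5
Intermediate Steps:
z(G, r) = 4 + 1/r
((-398 - 90)*(-176 + 555))*z(36, 19) = ((-398 - 90)*(-176 + 555))*(4 + 1/19) = (-488*379)*(4 + 1/19) = -184952*77/19 = -14241304/19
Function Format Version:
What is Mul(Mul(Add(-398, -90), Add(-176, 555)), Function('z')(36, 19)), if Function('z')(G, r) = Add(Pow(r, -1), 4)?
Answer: Rational(-14241304, 19) ≈ -7.4954e+5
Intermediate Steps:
Function('z')(G, r) = Add(4, Pow(r, -1))
Mul(Mul(Add(-398, -90), Add(-176, 555)), Function('z')(36, 19)) = Mul(Mul(Add(-398, -90), Add(-176, 555)), Add(4, Pow(19, -1))) = Mul(Mul(-488, 379), Add(4, Rational(1, 19))) = Mul(-184952, Rational(77, 19)) = Rational(-14241304, 19)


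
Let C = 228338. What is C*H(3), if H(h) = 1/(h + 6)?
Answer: 228338/9 ≈ 25371.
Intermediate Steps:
H(h) = 1/(6 + h)
C*H(3) = 228338/(6 + 3) = 228338/9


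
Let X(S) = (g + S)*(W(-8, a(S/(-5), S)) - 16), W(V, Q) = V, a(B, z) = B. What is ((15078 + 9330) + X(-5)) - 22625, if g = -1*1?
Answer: 1927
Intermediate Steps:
g = -1
X(S) = 24 - 24*S (X(S) = (-1 + S)*(-8 - 16) = (-1 + S)*(-24) = 24 - 24*S)
((15078 + 9330) + X(-5)) - 22625 = ((15078 + 9330) + (24 - 24*(-5))) - 22625 = (24408 + (24 + 120)) - 22625 = (24408 + 144) - 22625 = 24552 - 22625 = 1927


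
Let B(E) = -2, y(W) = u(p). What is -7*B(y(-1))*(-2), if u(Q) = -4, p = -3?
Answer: -28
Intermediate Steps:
y(W) = -4
-7*B(y(-1))*(-2) = -7*(-2)*(-2) = 14*(-2) = -28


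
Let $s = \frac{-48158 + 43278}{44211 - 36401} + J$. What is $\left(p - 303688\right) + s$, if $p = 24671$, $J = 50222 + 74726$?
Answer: $- \frac{120328377}{781} \approx -1.5407 \cdot 10^{5}$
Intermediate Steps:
$J = 124948$
$s = \frac{97583900}{781}$ ($s = \frac{-48158 + 43278}{44211 - 36401} + 124948 = - \frac{4880}{7810} + 124948 = \left(-4880\right) \frac{1}{7810} + 124948 = - \frac{488}{781} + 124948 = \frac{97583900}{781} \approx 1.2495 \cdot 10^{5}$)
$\left(p - 303688\right) + s = \left(24671 - 303688\right) + \frac{97583900}{781} = -279017 + \frac{97583900}{781} = - \frac{120328377}{781}$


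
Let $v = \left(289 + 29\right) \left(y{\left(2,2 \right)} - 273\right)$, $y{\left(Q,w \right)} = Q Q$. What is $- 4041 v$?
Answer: $345675222$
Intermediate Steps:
$y{\left(Q,w \right)} = Q^{2}$
$v = -85542$ ($v = \left(289 + 29\right) \left(2^{2} - 273\right) = 318 \left(4 - 273\right) = 318 \left(-269\right) = -85542$)
$- 4041 v = \left(-4041\right) \left(-85542\right) = 345675222$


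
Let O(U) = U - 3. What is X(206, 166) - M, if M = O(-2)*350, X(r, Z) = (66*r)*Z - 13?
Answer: 2258673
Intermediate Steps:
O(U) = -3 + U
X(r, Z) = -13 + 66*Z*r (X(r, Z) = 66*Z*r - 13 = -13 + 66*Z*r)
M = -1750 (M = (-3 - 2)*350 = -5*350 = -1750)
X(206, 166) - M = (-13 + 66*166*206) - 1*(-1750) = (-13 + 2256936) + 1750 = 2256923 + 1750 = 2258673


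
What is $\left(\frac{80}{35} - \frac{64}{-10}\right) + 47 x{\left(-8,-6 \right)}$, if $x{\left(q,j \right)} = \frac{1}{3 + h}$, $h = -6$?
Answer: $- \frac{733}{105} \approx -6.9809$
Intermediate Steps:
$x{\left(q,j \right)} = - \frac{1}{3}$ ($x{\left(q,j \right)} = \frac{1}{3 - 6} = \frac{1}{-3} = - \frac{1}{3}$)
$\left(\frac{80}{35} - \frac{64}{-10}\right) + 47 x{\left(-8,-6 \right)} = \left(\frac{80}{35} - \frac{64}{-10}\right) + 47 \left(- \frac{1}{3}\right) = \left(80 \cdot \frac{1}{35} - - \frac{32}{5}\right) - \frac{47}{3} = \left(\frac{16}{7} + \frac{32}{5}\right) - \frac{47}{3} = \frac{304}{35} - \frac{47}{3} = - \frac{733}{105}$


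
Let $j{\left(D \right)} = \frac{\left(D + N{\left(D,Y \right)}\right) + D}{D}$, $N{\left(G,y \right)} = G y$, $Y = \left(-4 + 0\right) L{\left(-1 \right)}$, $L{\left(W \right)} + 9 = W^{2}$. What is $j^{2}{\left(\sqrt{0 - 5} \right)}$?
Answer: $1156$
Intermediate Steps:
$L{\left(W \right)} = -9 + W^{2}$
$Y = 32$ ($Y = \left(-4 + 0\right) \left(-9 + \left(-1\right)^{2}\right) = - 4 \left(-9 + 1\right) = \left(-4\right) \left(-8\right) = 32$)
$j{\left(D \right)} = 34$ ($j{\left(D \right)} = \frac{\left(D + D 32\right) + D}{D} = \frac{\left(D + 32 D\right) + D}{D} = \frac{33 D + D}{D} = \frac{34 D}{D} = 34$)
$j^{2}{\left(\sqrt{0 - 5} \right)} = 34^{2} = 1156$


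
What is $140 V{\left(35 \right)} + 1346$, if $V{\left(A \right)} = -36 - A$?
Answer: $-8594$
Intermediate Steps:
$140 V{\left(35 \right)} + 1346 = 140 \left(-36 - 35\right) + 1346 = 140 \left(-71\right) + 1346 = -9940 + 1346 = -8594$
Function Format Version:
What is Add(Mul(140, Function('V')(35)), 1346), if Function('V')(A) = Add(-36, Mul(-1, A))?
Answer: -8594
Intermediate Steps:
Add(Mul(140, Function('V')(35)), 1346) = Add(Mul(140, Add(-36, Mul(-1, 35))), 1346) = Add(Mul(140, Add(-36, -35)), 1346) = Add(Mul(140, -71), 1346) = Add(-9940, 1346) = -8594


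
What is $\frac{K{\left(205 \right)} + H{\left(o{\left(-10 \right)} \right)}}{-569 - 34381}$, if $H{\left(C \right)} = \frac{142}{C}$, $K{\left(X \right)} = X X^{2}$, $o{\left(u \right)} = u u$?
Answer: $- \frac{430756321}{1747500} \approx -246.5$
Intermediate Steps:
$o{\left(u \right)} = u^{2}$
$K{\left(X \right)} = X^{3}$
$\frac{K{\left(205 \right)} + H{\left(o{\left(-10 \right)} \right)}}{-569 - 34381} = \frac{205^{3} + \frac{142}{\left(-10\right)^{2}}}{-569 - 34381} = \frac{8615125 + \frac{142}{100}}{-34950} = \left(8615125 + 142 \cdot \frac{1}{100}\right) \left(- \frac{1}{34950}\right) = \left(8615125 + \frac{71}{50}\right) \left(- \frac{1}{34950}\right) = \frac{430756321}{50} \left(- \frac{1}{34950}\right) = - \frac{430756321}{1747500}$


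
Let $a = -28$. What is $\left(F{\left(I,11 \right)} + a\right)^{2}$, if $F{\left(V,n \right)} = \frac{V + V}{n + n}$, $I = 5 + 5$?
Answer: $\frac{88804}{121} \approx 733.92$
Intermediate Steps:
$I = 10$
$F{\left(V,n \right)} = \frac{V}{n}$ ($F{\left(V,n \right)} = \frac{2 V}{2 n} = 2 V \frac{1}{2 n} = \frac{V}{n}$)
$\left(F{\left(I,11 \right)} + a\right)^{2} = \left(\frac{10}{11} - 28\right)^{2} = \left(- \frac{298}{11}\right)^{2} = \frac{88804}{121}$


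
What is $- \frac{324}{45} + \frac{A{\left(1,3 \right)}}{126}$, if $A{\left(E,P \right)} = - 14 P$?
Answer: $- \frac{113}{15} \approx -7.5333$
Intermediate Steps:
$- \frac{324}{45} + \frac{A{\left(1,3 \right)}}{126} = - \frac{324}{45} + \frac{\left(-14\right) 3}{126} = \left(-324\right) \frac{1}{45} - \frac{1}{3} = - \frac{36}{5} - \frac{1}{3} = - \frac{113}{15}$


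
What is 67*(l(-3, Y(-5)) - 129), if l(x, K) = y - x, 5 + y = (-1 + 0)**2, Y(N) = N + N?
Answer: -8710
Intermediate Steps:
Y(N) = 2*N
y = -4 (y = -5 + (-1 + 0)**2 = -5 + (-1)**2 = -5 + 1 = -4)
l(x, K) = -4 - x
67*(l(-3, Y(-5)) - 129) = 67*((-4 - 1*(-3)) - 129) = 67*((-4 + 3) - 129) = 67*(-1 - 129) = 67*(-130) = -8710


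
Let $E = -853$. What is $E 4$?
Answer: $-3412$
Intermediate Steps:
$E 4 = \left(-853\right) 4 = -3412$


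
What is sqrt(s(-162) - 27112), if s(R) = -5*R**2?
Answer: 2*I*sqrt(39583) ≈ 397.91*I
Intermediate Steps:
sqrt(s(-162) - 27112) = sqrt(-5*(-162)**2 - 27112) = sqrt(-5*26244 - 27112) = sqrt(-131220 - 27112) = sqrt(-158332) = 2*I*sqrt(39583)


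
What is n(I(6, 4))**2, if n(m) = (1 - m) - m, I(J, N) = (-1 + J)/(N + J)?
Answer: 0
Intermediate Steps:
I(J, N) = (-1 + J)/(J + N)
n(m) = 1 - 2*m
n(I(6, 4))**2 = (1 - 2*(-1 + 6)/(6 + 4))**2 = (1 - 2*5/10)**2 = (1 - 5/5)**2 = (1 - 2*1/2)**2 = (1 - 1)**2 = 0**2 = 0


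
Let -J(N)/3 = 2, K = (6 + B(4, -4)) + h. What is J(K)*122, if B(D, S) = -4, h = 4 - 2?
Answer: -732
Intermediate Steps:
h = 2
K = 4 (K = (6 - 4) + 2 = 2 + 2 = 4)
J(N) = -6 (J(N) = -3*2 = -6)
J(K)*122 = -6*122 = -732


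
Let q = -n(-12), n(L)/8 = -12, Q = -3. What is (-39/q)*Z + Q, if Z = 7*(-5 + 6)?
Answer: -187/32 ≈ -5.8438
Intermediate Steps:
n(L) = -96 (n(L) = 8*(-12) = -96)
q = 96 (q = -1*(-96) = 96)
Z = 7 (Z = 7*1 = 7)
(-39/q)*Z + Q = -39/96*7 - 3 = -39*1/96*7 - 3 = -13/32*7 - 3 = -91/32 - 3 = -187/32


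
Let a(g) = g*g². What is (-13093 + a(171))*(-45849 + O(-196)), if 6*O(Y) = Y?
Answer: -686451857110/3 ≈ -2.2882e+11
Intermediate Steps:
O(Y) = Y/6
a(g) = g³
(-13093 + a(171))*(-45849 + O(-196)) = (-13093 + 171³)*(-45849 + (⅙)*(-196)) = (-13093 + 5000211)*(-45849 - 98/3) = 4987118*(-137645/3) = -686451857110/3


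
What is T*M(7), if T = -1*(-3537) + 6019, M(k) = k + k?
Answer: 133784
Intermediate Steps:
M(k) = 2*k
T = 9556 (T = 3537 + 6019 = 9556)
T*M(7) = 9556*(2*7) = 9556*14 = 133784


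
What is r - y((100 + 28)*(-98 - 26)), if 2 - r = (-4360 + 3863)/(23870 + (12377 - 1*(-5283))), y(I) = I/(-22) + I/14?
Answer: 1324762209/3197810 ≈ 414.27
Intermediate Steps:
y(I) = 2*I/77 (y(I) = I*(-1/22) + I*(1/14) = -I/22 + I/14 = 2*I/77)
r = 83557/41530 (r = 2 - (-4360 + 3863)/(23870 + (12377 - 1*(-5283))) = 2 - (-497)/(23870 + (12377 + 5283)) = 2 - (-497)/(23870 + 17660) = 2 - (-497)/41530 = 2 - 1*(-497/41530) = 2 + 497/41530 = 83557/41530 ≈ 2.0120)
r - y((100 + 28)*(-98 - 26)) = 83557/41530 - 2*(100 + 28)*(-98 - 26)/77 = 83557/41530 - 2*128*(-124)/77 = 83557/41530 - 2*(-15872)/77 = 83557/41530 - 1*(-31744/77) = 83557/41530 + 31744/77 = 1324762209/3197810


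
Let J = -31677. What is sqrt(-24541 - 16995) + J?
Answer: -31677 + 8*I*sqrt(649) ≈ -31677.0 + 203.8*I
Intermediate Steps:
sqrt(-24541 - 16995) + J = sqrt(-24541 - 16995) - 31677 = sqrt(-41536) - 31677 = 8*I*sqrt(649) - 31677 = -31677 + 8*I*sqrt(649)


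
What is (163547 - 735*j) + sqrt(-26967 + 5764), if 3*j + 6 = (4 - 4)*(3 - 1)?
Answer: 165017 + I*sqrt(21203) ≈ 1.6502e+5 + 145.61*I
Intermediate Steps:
j = -2 (j = -2 + ((4 - 4)*(3 - 1))/3 = -2 + (0*2)/3 = -2 + (1/3)*0 = -2 + 0 = -2)
(163547 - 735*j) + sqrt(-26967 + 5764) = (163547 - 735*(-2)) + sqrt(-26967 + 5764) = (163547 + 1470) + sqrt(-21203) = 165017 + I*sqrt(21203)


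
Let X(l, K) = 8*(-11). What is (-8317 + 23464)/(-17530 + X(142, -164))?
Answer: -15147/17618 ≈ -0.85975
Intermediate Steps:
X(l, K) = -88
(-8317 + 23464)/(-17530 + X(142, -164)) = (-8317 + 23464)/(-17530 - 88) = 15147/(-17618) = 15147*(-1/17618) = -15147/17618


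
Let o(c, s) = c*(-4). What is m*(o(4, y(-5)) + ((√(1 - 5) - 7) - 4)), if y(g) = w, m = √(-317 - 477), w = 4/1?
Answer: I*√794*(-27 + 2*I) ≈ -56.356 - 760.81*I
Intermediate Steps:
w = 4 (w = 4*1 = 4)
m = I*√794 (m = √(-794) = I*√794 ≈ 28.178*I)
y(g) = 4
o(c, s) = -4*c
m*(o(4, y(-5)) + ((√(1 - 5) - 7) - 4)) = (I*√794)*(-4*4 + ((√(1 - 5) - 7) - 4)) = (I*√794)*(-16 + ((√(-4) - 7) - 4)) = (I*√794)*(-16 + ((2*I - 7) - 4)) = (I*√794)*(-16 + ((-7 + 2*I) - 4)) = (I*√794)*(-16 + (-11 + 2*I)) = (I*√794)*(-27 + 2*I) = I*√794*(-27 + 2*I)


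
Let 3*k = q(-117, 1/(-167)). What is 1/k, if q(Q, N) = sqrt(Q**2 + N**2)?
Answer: 501*sqrt(381772522)/381772522 ≈ 0.025641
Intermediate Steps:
q(Q, N) = sqrt(N**2 + Q**2)
k = sqrt(381772522)/501 (k = sqrt((1/(-167))**2 + (-117)**2)/3 = sqrt((-1/167)**2 + 13689)/3 = sqrt(1/27889 + 13689)/3 = sqrt(381772522/27889)/3 = (sqrt(381772522)/167)/3 = sqrt(381772522)/501 ≈ 39.000)
1/k = 1/(sqrt(381772522)/501) = 501*sqrt(381772522)/381772522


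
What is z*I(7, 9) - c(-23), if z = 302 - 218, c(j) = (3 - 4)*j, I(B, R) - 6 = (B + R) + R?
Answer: 2581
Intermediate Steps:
I(B, R) = 6 + B + 2*R (I(B, R) = 6 + ((B + R) + R) = 6 + (B + 2*R) = 6 + B + 2*R)
c(j) = -j
z = 84
z*I(7, 9) - c(-23) = 84*(6 + 7 + 2*9) - (-1)*(-23) = 84*(6 + 7 + 18) - 1*23 = 84*31 - 23 = 2604 - 23 = 2581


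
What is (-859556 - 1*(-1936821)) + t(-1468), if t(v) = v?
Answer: 1075797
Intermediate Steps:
(-859556 - 1*(-1936821)) + t(-1468) = (-859556 - 1*(-1936821)) - 1468 = (-859556 + 1936821) - 1468 = 1077265 - 1468 = 1075797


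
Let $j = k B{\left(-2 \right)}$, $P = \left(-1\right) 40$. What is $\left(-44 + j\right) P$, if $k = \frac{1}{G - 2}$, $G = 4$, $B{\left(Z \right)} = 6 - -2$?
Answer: $1600$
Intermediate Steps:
$B{\left(Z \right)} = 8$ ($B{\left(Z \right)} = 6 + 2 = 8$)
$P = -40$
$k = \frac{1}{2}$ ($k = \frac{1}{4 - 2} = \frac{1}{2} \approx 0.5$)
$j = 4$ ($j = \frac{1}{2} \cdot 8 = 4$)
$\left(-44 + j\right) P = \left(-44 + 4\right) \left(-40\right) = \left(-40\right) \left(-40\right) = 1600$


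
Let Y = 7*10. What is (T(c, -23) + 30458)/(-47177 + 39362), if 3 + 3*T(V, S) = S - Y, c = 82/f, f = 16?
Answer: -10142/2605 ≈ -3.8933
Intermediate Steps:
Y = 70
c = 41/8 (c = 82/16 = 82*(1/16) = 41/8 ≈ 5.1250)
T(V, S) = -73/3 + S/3 (T(V, S) = -1 + (S - 1*70)/3 = -1 + (S - 70)/3 = -1 + (-70 + S)/3 = -1 + (-70/3 + S/3) = -73/3 + S/3)
(T(c, -23) + 30458)/(-47177 + 39362) = ((-73/3 + (⅓)*(-23)) + 30458)/(-47177 + 39362) = ((-73/3 - 23/3) + 30458)/(-7815) = (-32 + 30458)*(-1/7815) = 30426*(-1/7815) = -10142/2605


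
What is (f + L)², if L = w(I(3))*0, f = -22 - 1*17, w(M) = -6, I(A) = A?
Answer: 1521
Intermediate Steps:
f = -39 (f = -22 - 17 = -39)
L = 0 (L = -6*0 = 0)
(f + L)² = (-39 + 0)² = (-39)² = 1521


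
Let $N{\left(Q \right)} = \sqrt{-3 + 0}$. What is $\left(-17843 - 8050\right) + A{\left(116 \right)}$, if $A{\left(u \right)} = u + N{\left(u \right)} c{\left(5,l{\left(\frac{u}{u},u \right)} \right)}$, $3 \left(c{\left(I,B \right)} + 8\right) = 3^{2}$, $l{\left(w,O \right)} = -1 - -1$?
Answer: $-25777 - 5 i \sqrt{3} \approx -25777.0 - 8.6602 i$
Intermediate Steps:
$l{\left(w,O \right)} = 0$ ($l{\left(w,O \right)} = -1 + 1 = 0$)
$c{\left(I,B \right)} = -5$ ($c{\left(I,B \right)} = -8 + \frac{3^{2}}{3} = -8 + \frac{1}{3} \cdot 9 = -8 + 3 = -5$)
$N{\left(Q \right)} = i \sqrt{3}$ ($N{\left(Q \right)} = \sqrt{-3} = i \sqrt{3}$)
$A{\left(u \right)} = u - 5 i \sqrt{3}$ ($A{\left(u \right)} = u + i \sqrt{3} \left(-5\right) = u - 5 i \sqrt{3}$)
$\left(-17843 - 8050\right) + A{\left(116 \right)} = \left(-17843 - 8050\right) + \left(116 - 5 i \sqrt{3}\right) = -25893 + \left(116 - 5 i \sqrt{3}\right) = -25777 - 5 i \sqrt{3}$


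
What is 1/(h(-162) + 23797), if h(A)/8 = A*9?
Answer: 1/12133 ≈ 8.2420e-5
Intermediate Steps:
h(A) = 72*A (h(A) = 8*(A*9) = 8*(9*A) = 72*A)
1/(h(-162) + 23797) = 1/(72*(-162) + 23797) = 1/(-11664 + 23797) = 1/12133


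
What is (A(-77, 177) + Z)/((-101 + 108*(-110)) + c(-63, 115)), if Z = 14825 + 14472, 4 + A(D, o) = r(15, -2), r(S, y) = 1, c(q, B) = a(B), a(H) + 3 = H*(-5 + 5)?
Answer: -14647/5992 ≈ -2.4444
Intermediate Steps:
a(H) = -3 (a(H) = -3 + H*(-5 + 5) = -3 + H*0 = -3 + 0 = -3)
c(q, B) = -3
A(D, o) = -3 (A(D, o) = -4 + 1 = -3)
Z = 29297
(A(-77, 177) + Z)/((-101 + 108*(-110)) + c(-63, 115)) = (-3 + 29297)/((-101 + 108*(-110)) - 3) = 29294/((-101 - 11880) - 3) = 29294/(-11981 - 3) = 29294/(-11984) = 29294*(-1/11984) = -14647/5992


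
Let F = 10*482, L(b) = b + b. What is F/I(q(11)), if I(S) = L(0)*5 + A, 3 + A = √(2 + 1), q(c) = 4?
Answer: -2410 - 2410*√3/3 ≈ -3801.4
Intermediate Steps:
L(b) = 2*b
A = -3 + √3 (A = -3 + √(2 + 1) = -3 + √3 ≈ -1.2680)
F = 4820
I(S) = -3 + √3 (I(S) = (2*0)*5 + (-3 + √3) = 0*5 + (-3 + √3) = 0 + (-3 + √3) = -3 + √3)
F/I(q(11)) = 4820/(-3 + √3)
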